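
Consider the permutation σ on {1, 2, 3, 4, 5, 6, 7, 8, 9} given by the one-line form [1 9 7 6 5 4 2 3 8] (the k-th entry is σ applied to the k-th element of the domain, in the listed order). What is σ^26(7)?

2

Tracing 7 → 2 → … returns to 7 after 5 steps, so 7 lies in a 5-cycle (2 9 8 3 7).
On a 5-cycle, σ^5 is the identity, so σ^26 = σ^1 there (26 ≡ 1 mod 5).
Advancing 1 step from 7: 7 → 2.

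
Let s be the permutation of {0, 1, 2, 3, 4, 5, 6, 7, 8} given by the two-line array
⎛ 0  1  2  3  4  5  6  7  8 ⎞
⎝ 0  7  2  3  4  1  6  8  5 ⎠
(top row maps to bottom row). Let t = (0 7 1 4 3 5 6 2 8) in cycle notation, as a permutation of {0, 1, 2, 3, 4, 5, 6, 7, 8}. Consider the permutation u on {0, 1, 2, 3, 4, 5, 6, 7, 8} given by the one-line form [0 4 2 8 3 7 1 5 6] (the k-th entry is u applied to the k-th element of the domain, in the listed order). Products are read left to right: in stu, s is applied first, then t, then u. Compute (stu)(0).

Chase 0: s(0) = 0; t(0) = 7; u(7) = 5. Hence (stu)(0) = 5.

5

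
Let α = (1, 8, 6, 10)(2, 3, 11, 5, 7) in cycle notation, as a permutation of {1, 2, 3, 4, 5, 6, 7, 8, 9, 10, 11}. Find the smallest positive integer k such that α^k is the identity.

20

The disjoint cycles have lengths 5, 4, 1, 1.
The order of α is the least common multiple of its cycle lengths: lcm(5, 4) = 20.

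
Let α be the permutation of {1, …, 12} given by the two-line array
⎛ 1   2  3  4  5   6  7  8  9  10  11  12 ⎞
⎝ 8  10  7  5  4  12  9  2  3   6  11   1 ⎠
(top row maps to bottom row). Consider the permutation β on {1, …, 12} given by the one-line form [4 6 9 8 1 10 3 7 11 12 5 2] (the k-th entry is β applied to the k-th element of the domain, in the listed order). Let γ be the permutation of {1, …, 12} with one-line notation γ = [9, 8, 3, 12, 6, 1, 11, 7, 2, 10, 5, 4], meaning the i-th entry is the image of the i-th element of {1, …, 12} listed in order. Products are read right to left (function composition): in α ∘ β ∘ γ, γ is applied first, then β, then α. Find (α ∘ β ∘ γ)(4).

10

Apply the permutations in order: γ(4) = 12, then β(12) = 2, then α(2) = 10. So (α ∘ β ∘ γ)(4) = 10.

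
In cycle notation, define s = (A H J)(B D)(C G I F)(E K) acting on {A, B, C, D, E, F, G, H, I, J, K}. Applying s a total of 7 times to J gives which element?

A

J lies in the 3-cycle (A H J).
Since the cycle has length 3, s^7 acts on it the same as s^1 (7 mod 3 = 1).
Advancing 1 step from J: J → A.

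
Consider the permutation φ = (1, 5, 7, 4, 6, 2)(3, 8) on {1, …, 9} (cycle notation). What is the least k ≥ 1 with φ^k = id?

6

The cycle type of φ is (6, 2, 1).
The order of φ is the least common multiple of its cycle lengths: lcm(6, 2) = 6.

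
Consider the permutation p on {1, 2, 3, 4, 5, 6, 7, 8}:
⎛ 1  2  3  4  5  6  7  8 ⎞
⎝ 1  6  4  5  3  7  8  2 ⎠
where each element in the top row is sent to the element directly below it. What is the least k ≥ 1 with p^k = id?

12

The disjoint-cycle form of p has cycle lengths 4, 3, 1.
The order of p is the least common multiple of its cycle lengths: lcm(4, 3) = 12.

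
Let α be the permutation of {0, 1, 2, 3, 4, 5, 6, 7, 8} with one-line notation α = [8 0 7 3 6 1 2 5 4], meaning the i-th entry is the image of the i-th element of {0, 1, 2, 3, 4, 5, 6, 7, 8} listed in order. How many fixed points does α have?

1

The fixed points (elements with α(x) = x) are {3}, so there is 1.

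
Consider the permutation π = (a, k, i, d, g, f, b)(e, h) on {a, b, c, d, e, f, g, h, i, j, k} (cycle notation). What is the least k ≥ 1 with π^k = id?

The cycle type of π is (7, 2, 1, 1).
The order is lcm(7, 2) = 14.

14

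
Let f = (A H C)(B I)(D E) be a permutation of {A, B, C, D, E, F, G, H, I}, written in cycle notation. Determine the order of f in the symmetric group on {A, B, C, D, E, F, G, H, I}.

The cycle type of f is (3, 2, 2, 1, 1).
The order of f is the least common multiple of its cycle lengths: lcm(3, 2, 2) = 6.

6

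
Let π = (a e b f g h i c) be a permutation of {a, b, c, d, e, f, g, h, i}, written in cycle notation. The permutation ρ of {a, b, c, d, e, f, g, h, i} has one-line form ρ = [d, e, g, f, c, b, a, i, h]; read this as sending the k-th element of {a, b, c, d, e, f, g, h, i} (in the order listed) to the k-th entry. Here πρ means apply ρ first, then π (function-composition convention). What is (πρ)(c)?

h

ρ(c) = g, then π(g) = h; composing gives (πρ)(c) = h.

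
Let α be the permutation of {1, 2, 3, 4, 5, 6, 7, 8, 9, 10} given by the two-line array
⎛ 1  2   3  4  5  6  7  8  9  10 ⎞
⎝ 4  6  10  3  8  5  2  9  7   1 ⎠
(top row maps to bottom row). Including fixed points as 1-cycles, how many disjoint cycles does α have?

2

The cycle decomposition is (1, 4, 3, 10)(2, 6, 5, 8, 9, 7), which has 2 cycles (counting 1-cycles).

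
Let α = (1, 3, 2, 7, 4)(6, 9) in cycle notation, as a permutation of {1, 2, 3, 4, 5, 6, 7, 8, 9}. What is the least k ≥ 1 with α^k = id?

The disjoint cycles have lengths 5, 2, 1, 1.
Since disjoint cycles commute, ord(α) = lcm(5, 2) = 10.

10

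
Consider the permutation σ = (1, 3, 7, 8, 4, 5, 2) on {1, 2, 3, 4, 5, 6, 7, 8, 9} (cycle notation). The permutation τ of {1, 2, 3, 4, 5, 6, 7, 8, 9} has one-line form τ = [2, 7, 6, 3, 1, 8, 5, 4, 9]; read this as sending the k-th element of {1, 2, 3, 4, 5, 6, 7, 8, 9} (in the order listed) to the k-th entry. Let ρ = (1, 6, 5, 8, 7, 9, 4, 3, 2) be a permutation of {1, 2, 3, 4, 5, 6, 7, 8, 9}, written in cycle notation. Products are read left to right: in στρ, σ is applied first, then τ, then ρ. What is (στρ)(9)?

Chase 9: σ(9) = 9; τ(9) = 9; ρ(9) = 4. Hence (στρ)(9) = 4.

4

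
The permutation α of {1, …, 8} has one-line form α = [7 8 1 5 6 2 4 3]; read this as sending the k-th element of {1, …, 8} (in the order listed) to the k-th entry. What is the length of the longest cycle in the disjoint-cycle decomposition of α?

8

Decomposing into disjoint cycles gives (1, 7, 4, 5, 6, 2, 8, 3); the longest has length 8.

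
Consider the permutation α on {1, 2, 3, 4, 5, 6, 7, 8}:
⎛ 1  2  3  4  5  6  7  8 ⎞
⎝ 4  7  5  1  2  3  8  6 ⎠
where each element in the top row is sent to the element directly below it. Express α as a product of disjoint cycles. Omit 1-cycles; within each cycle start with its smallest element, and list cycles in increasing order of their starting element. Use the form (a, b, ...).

(1, 4)(2, 7, 8, 6, 3, 5)

Iterating α from 1 gives 1 → 4 → 1; that is the 2-cycle (1, 4).
Repeating from the next unused element and collecting all non-trivial cycles gives (1, 4)(2, 7, 8, 6, 3, 5).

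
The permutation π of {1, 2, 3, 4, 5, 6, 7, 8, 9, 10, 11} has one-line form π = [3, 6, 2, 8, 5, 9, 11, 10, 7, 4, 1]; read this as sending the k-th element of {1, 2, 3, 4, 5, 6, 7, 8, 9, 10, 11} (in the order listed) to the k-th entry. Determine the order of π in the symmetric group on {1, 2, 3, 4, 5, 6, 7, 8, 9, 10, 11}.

21

The disjoint-cycle form of π has cycle lengths 7, 3, 1.
Since disjoint cycles commute, ord(π) = lcm(7, 3) = 21.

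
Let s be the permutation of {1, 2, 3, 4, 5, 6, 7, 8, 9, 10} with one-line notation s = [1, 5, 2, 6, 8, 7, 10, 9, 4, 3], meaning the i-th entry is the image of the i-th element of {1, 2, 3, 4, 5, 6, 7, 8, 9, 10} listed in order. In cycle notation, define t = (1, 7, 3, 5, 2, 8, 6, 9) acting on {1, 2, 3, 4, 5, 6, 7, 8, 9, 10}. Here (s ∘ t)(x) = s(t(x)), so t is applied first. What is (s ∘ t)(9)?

First apply t: t(9) = 1, then s(1) = 1. Thus (s ∘ t)(9) = 1.

1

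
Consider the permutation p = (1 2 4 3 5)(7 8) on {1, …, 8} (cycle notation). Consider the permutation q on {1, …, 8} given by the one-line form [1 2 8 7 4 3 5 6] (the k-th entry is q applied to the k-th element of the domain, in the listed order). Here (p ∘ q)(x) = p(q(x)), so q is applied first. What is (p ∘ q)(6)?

q(6) = 3, then p(3) = 5; composing gives (p ∘ q)(6) = 5.

5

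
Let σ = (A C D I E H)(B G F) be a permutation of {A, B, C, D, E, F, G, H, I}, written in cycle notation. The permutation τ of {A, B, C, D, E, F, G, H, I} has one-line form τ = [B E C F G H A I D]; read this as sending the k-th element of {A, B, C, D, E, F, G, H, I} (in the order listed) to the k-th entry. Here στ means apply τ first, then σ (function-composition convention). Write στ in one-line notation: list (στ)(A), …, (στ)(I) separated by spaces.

(στ)(x) = σ(τ(x)). Computing each image: σ(τ(A)) = σ(B) = G, σ(τ(B)) = σ(E) = H, σ(τ(C)) = σ(C) = D, σ(τ(D)) = σ(F) = B, σ(τ(E)) = σ(G) = F, σ(τ(F)) = σ(H) = A, σ(τ(G)) = σ(A) = C, σ(τ(H)) = σ(I) = E, σ(τ(I)) = σ(D) = I.
Hence στ = [G H D B F A C E I].

G H D B F A C E I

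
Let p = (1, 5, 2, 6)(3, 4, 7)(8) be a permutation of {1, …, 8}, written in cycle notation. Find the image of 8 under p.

The 1-cycle (8) fixes 8, so p(8) = 8.

8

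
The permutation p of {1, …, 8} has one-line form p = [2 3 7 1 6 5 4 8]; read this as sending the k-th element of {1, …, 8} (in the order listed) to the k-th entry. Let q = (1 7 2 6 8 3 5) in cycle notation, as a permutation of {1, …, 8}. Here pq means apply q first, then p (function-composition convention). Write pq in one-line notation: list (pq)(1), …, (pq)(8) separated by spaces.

4 5 6 1 2 8 3 7

(pq)(x) = p(q(x)). Computing each image: p(q(1)) = p(7) = 4, p(q(2)) = p(6) = 5, p(q(3)) = p(5) = 6, p(q(4)) = p(4) = 1, p(q(5)) = p(1) = 2, p(q(6)) = p(8) = 8, p(q(7)) = p(2) = 3, p(q(8)) = p(3) = 7.
Hence pq = [4 5 6 1 2 8 3 7].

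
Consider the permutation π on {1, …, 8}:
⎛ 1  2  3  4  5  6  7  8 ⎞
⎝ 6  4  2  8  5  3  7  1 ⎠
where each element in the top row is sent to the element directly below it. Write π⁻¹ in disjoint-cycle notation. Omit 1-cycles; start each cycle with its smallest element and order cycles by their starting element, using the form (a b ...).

First write π in disjoint cycles: (1 6 3 2 4 8).
Reversing each cycle (and rotating so the smallest element leads) gives π⁻¹ = (1 8 4 2 3 6).

(1 8 4 2 3 6)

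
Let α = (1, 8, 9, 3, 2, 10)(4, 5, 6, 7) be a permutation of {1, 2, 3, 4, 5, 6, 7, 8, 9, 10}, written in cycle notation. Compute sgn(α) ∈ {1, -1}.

1

The cycle lengths are 6, 4.
A cycle is odd iff its length is even; α has 2 even-length cycles, so sgn(α) = (−1)^2 and α is even.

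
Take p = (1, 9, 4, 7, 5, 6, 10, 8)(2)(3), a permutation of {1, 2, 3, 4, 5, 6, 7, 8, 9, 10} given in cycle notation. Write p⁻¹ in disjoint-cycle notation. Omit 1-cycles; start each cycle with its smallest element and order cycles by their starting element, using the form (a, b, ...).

Inverting a permutation written in cycle notation just reverses the order within every cycle.
Reversing each cycle of p and rotating so the smallest element leads gives (1, 8, 10, 6, 5, 7, 4, 9).

(1, 8, 10, 6, 5, 7, 4, 9)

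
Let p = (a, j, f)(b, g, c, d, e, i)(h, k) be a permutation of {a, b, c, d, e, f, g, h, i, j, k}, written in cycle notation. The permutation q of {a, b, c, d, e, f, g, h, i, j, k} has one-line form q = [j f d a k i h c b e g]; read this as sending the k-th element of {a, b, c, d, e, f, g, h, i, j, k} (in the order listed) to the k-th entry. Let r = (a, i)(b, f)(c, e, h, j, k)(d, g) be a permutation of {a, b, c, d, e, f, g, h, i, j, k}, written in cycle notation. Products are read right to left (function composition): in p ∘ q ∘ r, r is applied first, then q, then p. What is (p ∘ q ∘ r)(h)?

i

Chase h: r(h) = j; q(j) = e; p(e) = i. Hence (p ∘ q ∘ r)(h) = i.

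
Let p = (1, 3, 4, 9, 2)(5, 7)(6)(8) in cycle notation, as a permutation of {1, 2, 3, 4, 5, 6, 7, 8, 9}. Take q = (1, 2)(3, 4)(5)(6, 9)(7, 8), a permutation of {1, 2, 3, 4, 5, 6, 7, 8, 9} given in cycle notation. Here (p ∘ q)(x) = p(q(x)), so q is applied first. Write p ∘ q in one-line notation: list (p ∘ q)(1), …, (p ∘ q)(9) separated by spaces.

1 3 9 4 7 2 8 5 6

For each element, apply q then p: 1 → 2 → 1; 2 → 1 → 3; 3 → 4 → 9; 4 → 3 → 4; 5 → 5 → 7; 6 → 9 → 2; 7 → 8 → 8; 8 → 7 → 5; 9 → 6 → 6.
So p ∘ q in one-line form is 1 3 9 4 7 2 8 5 6.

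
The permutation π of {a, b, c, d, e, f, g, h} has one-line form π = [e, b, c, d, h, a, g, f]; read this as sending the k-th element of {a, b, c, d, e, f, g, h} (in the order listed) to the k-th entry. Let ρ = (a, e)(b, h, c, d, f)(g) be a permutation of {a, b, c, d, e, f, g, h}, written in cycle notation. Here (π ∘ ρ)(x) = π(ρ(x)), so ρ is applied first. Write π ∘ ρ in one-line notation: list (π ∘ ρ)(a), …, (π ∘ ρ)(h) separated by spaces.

h f d a e b g c

For each element, apply ρ then π: a → e → h; b → h → f; c → d → d; d → f → a; e → a → e; f → b → b; g → g → g; h → c → c.
So π ∘ ρ in one-line form is h f d a e b g c.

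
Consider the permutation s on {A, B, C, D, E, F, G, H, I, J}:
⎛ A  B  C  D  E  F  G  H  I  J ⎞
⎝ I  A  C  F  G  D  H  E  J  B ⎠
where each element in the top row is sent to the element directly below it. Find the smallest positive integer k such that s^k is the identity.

12

The disjoint-cycle form of s has cycle lengths 4, 3, 2, 1.
The order is lcm(4, 3, 2) = 12.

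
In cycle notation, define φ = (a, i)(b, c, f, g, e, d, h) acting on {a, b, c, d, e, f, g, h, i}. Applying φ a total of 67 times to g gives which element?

b

g lies in the 7-cycle (b, c, f, g, e, d, h).
Since the cycle has length 7, φ^67 acts on it the same as φ^4 (67 mod 7 = 4).
Stepping 4 places around the cycle: g → e → d → h → b.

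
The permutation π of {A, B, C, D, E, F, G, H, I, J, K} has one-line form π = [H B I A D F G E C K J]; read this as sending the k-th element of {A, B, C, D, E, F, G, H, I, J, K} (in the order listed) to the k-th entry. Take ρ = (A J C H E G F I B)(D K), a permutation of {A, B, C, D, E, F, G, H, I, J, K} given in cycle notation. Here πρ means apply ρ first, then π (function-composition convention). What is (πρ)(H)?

D

ρ(H) = E, then π(E) = D; composing gives (πρ)(H) = D.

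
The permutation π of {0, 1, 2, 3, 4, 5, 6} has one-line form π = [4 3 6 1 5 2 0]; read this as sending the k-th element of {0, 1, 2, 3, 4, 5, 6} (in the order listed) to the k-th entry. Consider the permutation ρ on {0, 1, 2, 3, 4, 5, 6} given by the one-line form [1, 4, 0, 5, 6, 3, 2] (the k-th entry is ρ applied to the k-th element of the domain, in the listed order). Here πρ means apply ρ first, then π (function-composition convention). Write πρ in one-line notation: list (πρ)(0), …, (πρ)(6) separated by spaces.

3 5 4 2 0 1 6

For each element, apply ρ then π: 0 → 1 → 3; 1 → 4 → 5; 2 → 0 → 4; 3 → 5 → 2; 4 → 6 → 0; 5 → 3 → 1; 6 → 2 → 6.
Collecting the images, πρ = [3 5 4 2 0 1 6].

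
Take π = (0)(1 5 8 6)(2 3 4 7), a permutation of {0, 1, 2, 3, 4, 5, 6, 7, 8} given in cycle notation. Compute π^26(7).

7 lies in the 4-cycle (2 3 4 7).
Since the cycle has length 4, π^26 acts on it the same as π^2 (26 mod 4 = 2).
Advancing 2 steps from 7: 7 → 2 → 3.

3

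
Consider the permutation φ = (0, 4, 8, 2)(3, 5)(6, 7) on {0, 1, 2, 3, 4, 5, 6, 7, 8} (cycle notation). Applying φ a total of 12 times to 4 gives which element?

4 lies in the 4-cycle (0, 4, 8, 2).
Powers repeat with period 4 on this cycle, and 12 mod 4 = 0, so φ^12(4) = φ^0(4).
So φ^12(4) = 4.

4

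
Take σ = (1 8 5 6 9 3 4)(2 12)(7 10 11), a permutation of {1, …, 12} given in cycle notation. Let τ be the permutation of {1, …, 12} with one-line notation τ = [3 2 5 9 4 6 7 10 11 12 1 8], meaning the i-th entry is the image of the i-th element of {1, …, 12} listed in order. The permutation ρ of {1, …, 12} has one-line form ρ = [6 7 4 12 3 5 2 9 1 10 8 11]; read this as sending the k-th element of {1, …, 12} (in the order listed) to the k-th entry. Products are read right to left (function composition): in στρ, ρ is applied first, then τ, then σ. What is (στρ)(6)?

(στρ)(6) = σ(τ(ρ(6))). ρ(6) = 5, then τ(5) = 4, then σ(4) = 1, so the result is 1.

1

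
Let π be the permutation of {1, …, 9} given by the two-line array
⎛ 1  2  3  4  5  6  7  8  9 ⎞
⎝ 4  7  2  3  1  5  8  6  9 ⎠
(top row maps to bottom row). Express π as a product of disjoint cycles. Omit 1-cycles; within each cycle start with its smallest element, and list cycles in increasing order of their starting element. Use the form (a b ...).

(1 4 3 2 7 8 6 5)

Start at 1 and follow images: 1 → 4 → 3 → 2 → 7 → 8 → 6 → 5 → 1, giving the cycle (1 4 3 2 7 8 6 5).
Repeating from the next unused element and collecting all non-trivial cycles gives (1 4 3 2 7 8 6 5).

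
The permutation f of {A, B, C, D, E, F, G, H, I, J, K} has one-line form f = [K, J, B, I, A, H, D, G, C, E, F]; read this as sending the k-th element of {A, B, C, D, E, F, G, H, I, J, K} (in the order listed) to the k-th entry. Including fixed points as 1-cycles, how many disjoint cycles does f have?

1

The cycle decomposition is (A, K, F, H, G, D, I, C, B, J, E), which has 1 cycle (counting 1-cycles).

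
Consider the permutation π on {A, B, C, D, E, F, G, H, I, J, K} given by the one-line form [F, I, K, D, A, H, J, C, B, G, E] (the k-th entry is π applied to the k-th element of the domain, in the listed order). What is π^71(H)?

F

Tracing H → C → … returns to H after 6 steps, so H lies in a 6-cycle (A F H C K E).
Powers repeat with period 6 on this cycle, and 71 mod 6 = 5, so π^71(H) = π^5(H).
Stepping 5 places around the cycle: H → C → K → E → A → F.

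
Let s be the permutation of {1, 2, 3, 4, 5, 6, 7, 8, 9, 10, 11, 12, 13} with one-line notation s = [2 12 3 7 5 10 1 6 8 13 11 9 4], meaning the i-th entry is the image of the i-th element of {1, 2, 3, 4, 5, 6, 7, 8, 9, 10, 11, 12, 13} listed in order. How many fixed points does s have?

3

The fixed points (elements with s(x) = x) are {3, 5, 11}, so there are 3.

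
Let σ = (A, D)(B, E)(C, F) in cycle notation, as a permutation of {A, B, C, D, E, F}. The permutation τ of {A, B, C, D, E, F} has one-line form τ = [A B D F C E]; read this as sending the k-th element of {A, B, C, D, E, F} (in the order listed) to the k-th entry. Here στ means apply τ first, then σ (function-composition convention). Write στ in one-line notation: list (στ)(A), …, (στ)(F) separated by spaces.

(στ)(x) = σ(τ(x)). Computing each image: σ(τ(A)) = σ(A) = D, σ(τ(B)) = σ(B) = E, σ(τ(C)) = σ(D) = A, σ(τ(D)) = σ(F) = C, σ(τ(E)) = σ(C) = F, σ(τ(F)) = σ(E) = B.
Hence στ = [D E A C F B].

D E A C F B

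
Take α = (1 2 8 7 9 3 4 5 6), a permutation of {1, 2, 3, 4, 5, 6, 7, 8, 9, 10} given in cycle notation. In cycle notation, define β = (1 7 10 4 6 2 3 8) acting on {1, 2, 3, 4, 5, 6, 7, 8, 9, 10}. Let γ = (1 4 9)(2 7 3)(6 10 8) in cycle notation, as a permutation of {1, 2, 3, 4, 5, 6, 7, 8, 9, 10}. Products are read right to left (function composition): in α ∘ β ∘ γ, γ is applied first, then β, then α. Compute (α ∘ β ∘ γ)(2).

Apply the permutations in order: γ(2) = 7, then β(7) = 10, then α(10) = 10. So (α ∘ β ∘ γ)(2) = 10.

10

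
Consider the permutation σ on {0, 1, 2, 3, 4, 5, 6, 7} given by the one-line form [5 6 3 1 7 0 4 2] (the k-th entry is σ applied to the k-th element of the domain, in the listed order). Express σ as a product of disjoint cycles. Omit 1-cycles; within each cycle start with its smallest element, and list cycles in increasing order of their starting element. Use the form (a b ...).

Start at 0 and follow images: 0 → 5 → 0, giving the cycle (0 5).
Continuing from each remaining unvisited element yields (0 5)(1 6 4 7 2 3).

(0 5)(1 6 4 7 2 3)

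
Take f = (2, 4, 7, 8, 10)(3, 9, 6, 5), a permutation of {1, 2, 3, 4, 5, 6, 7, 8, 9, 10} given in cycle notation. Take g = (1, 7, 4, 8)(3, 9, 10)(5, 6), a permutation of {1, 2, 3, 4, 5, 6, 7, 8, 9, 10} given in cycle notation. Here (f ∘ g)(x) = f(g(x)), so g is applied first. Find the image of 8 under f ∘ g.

1

g(8) = 1, then f(1) = 1; composing gives (f ∘ g)(8) = 1.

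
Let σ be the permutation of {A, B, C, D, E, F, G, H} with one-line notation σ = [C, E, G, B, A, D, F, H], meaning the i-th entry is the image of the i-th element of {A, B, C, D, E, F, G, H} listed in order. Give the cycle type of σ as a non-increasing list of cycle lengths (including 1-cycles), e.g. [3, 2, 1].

[7, 1]

The disjoint cycles are (A C G F D B E)(H), with lengths 7, 1 in non-increasing order.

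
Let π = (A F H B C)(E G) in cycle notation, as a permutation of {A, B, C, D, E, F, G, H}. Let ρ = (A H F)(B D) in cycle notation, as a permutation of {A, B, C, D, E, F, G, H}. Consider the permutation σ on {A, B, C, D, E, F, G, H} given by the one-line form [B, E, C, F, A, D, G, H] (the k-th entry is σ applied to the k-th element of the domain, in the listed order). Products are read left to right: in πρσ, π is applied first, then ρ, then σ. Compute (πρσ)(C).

Apply the permutations in order: π(C) = A, then ρ(A) = H, then σ(H) = H. So (πρσ)(C) = H.

H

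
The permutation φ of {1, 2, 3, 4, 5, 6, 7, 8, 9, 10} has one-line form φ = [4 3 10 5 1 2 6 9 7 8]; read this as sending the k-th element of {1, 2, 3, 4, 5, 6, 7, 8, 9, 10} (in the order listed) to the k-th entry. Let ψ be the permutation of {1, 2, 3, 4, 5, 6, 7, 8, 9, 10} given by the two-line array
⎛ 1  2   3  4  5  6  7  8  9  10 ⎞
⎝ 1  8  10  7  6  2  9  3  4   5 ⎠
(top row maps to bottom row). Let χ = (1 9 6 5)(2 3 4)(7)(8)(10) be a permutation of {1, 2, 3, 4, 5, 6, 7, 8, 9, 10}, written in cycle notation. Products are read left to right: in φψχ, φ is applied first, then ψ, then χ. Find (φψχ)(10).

Apply the permutations in order: φ(10) = 8, then ψ(8) = 3, then χ(3) = 4. So (φψχ)(10) = 4.

4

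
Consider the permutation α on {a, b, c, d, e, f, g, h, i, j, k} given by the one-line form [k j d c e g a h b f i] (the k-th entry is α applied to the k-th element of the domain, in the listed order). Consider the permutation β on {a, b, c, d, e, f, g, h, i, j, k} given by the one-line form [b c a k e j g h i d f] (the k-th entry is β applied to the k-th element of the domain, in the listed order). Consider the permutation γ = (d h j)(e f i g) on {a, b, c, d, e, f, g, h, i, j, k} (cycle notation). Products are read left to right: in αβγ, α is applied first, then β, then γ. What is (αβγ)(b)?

h

(αβγ)(b) = γ(β(α(b))). α(b) = j, then β(j) = d, then γ(d) = h, so the result is h.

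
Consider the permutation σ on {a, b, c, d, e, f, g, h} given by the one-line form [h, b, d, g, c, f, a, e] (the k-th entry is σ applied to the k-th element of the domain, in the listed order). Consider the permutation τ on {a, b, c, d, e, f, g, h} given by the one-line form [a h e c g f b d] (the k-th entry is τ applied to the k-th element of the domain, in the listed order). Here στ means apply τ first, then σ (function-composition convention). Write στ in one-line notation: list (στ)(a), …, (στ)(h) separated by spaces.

(στ)(x) = σ(τ(x)). Computing each image: σ(τ(a)) = σ(a) = h, σ(τ(b)) = σ(h) = e, σ(τ(c)) = σ(e) = c, σ(τ(d)) = σ(c) = d, σ(τ(e)) = σ(g) = a, σ(τ(f)) = σ(f) = f, σ(τ(g)) = σ(b) = b, σ(τ(h)) = σ(d) = g.
Hence στ = [h e c d a f b g].

h e c d a f b g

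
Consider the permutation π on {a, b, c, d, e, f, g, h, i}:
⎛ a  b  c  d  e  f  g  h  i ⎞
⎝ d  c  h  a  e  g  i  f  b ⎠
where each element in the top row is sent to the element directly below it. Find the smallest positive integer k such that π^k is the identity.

Decomposing into disjoint cycles gives cycle lengths 6, 2, 1.
The order is lcm(6, 2) = 6.

6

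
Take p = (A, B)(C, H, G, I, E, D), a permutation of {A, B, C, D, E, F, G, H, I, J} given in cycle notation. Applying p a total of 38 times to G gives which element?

G lies in the 6-cycle (C, H, G, I, E, D).
On a 6-cycle, p^6 is the identity, so p^38 = p^2 there (38 ≡ 2 mod 6).
Stepping 2 places around the cycle: G → I → E.

E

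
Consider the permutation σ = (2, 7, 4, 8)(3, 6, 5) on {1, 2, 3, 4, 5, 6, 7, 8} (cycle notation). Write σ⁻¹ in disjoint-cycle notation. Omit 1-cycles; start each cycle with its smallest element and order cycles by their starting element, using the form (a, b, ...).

(2, 8, 4, 7)(3, 5, 6)

Inverting a permutation written in cycle notation just reverses the order within every cycle.
Reversing each cycle of σ and rotating so the smallest element leads gives (2, 8, 4, 7)(3, 5, 6).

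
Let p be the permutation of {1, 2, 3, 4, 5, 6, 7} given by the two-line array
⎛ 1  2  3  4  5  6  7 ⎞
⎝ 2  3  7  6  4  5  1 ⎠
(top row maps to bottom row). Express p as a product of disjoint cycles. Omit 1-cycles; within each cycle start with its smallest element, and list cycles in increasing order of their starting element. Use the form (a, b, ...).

From 1: 1 → 2 → 3 → 7 → 1, closing the cycle (1, 2, 3, 7).
Repeating from the next unused element and collecting all non-trivial cycles gives (1, 2, 3, 7)(4, 6, 5).

(1, 2, 3, 7)(4, 6, 5)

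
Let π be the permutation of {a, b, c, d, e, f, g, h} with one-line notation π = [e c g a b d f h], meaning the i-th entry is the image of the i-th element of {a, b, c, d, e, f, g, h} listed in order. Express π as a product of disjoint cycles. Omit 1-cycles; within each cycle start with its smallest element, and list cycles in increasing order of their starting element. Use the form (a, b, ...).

(a, e, b, c, g, f, d)

Iterating π from a gives a → e → b → c → g → f → d → a; that is the 7-cycle (a, e, b, c, g, f, d).
Repeating from the next unused element and collecting all non-trivial cycles gives (a, e, b, c, g, f, d).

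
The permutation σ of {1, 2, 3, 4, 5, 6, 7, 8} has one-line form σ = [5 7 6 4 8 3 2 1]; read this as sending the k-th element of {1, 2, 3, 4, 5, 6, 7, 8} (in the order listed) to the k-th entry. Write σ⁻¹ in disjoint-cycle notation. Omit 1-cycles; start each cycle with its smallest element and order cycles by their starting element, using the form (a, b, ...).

(1, 8, 5)(2, 7)(3, 6)

The cycle decomposition of σ is (1, 5, 8)(2, 7)(3, 6).
Reversing each cycle (and rotating so the smallest element leads) gives σ⁻¹ = (1, 8, 5)(2, 7)(3, 6).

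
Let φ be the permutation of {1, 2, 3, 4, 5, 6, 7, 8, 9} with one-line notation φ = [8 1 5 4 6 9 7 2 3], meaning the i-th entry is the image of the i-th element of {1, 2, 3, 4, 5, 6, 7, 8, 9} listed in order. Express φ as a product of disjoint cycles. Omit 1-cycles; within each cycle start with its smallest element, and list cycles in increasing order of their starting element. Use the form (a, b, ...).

Iterating φ from 1 gives 1 → 8 → 2 → 1; that is the 3-cycle (1, 8, 2).
Continuing from each remaining unvisited element yields (1, 8, 2)(3, 5, 6, 9).

(1, 8, 2)(3, 5, 6, 9)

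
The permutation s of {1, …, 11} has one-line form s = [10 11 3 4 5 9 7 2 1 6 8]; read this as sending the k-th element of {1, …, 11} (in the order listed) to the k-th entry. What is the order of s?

12

Decomposing into disjoint cycles gives cycle lengths 4, 3, 1, 1, 1, 1.
The order of s is the least common multiple of its cycle lengths: lcm(4, 3) = 12.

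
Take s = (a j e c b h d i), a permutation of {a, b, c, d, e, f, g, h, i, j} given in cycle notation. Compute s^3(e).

e lies in the 8-cycle (a j e c b h d i).
Stepping 3 places around the cycle: e → c → b → h.

h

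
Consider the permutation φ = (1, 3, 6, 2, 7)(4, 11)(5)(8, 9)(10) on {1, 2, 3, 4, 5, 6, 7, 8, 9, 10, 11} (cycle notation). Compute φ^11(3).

6

3 lies in the 5-cycle (1, 3, 6, 2, 7).
Since the cycle has length 5, φ^11 acts on it the same as φ^1 (11 mod 5 = 1).
Advancing 1 step from 3: 3 → 6.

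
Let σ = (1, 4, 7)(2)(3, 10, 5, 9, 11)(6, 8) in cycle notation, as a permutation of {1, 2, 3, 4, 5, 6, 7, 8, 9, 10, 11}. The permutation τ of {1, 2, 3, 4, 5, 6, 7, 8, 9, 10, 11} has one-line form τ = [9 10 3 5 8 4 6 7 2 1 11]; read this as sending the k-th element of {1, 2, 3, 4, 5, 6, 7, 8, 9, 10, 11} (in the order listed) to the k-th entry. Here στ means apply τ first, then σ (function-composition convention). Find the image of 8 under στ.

(στ)(8) = σ(τ(8)). τ(8) = 7, then σ(7) = 1. So (στ)(8) = 1.

1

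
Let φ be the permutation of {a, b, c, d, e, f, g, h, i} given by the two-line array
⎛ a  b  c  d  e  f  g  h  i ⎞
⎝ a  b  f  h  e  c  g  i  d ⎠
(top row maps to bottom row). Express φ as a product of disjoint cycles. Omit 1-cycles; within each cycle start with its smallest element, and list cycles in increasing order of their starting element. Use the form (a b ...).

(c f)(d h i)

Iterating φ from c gives c → f → c; that is the 2-cycle (c f).
Repeating from the next unused element and collecting all non-trivial cycles gives (c f)(d h i).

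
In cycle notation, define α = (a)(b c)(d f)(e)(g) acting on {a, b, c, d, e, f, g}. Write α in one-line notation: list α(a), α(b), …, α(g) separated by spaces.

Image by image: a↦a, b↦c, c↦b, d↦f, e↦e, f↦d, g↦g.
Listing these in domain order gives a c b f e d g.

a c b f e d g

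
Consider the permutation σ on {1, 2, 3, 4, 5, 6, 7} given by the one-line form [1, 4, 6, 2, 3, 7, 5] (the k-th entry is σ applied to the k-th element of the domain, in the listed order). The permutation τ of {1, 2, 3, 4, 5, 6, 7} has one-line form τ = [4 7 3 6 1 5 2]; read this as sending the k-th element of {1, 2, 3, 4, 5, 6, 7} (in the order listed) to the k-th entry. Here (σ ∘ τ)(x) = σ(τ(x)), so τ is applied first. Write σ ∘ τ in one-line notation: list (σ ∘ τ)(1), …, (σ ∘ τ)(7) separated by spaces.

2 5 6 7 1 3 4

For each element, apply τ then σ: 1 → 4 → 2; 2 → 7 → 5; 3 → 3 → 6; 4 → 6 → 7; 5 → 1 → 1; 6 → 5 → 3; 7 → 2 → 4.
Collecting the images, σ ∘ τ = [2 5 6 7 1 3 4].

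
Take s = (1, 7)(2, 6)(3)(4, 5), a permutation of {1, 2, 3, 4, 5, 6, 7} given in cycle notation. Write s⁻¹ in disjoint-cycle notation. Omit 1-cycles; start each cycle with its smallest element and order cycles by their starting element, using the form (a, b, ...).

If s sends a → b within a cycle, s⁻¹ sends b → a; equivalently, reverse each cycle.
After reversing and putting each cycle's least element first, s⁻¹ = (1, 7)(2, 6)(4, 5).

(1, 7)(2, 6)(4, 5)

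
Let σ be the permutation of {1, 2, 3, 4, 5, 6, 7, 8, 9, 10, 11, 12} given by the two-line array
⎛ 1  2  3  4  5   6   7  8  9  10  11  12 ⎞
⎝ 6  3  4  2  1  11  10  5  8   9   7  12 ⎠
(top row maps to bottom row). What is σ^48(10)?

Tracing 10 → 9 → … returns to 10 after 8 steps, so 10 lies in an 8-cycle (1, 6, 11, 7, 10, 9, 8, 5).
Powers repeat with period 8 on this cycle, and 48 mod 8 = 0, so σ^48(10) = σ^0(10).
So σ^48(10) = 10.

10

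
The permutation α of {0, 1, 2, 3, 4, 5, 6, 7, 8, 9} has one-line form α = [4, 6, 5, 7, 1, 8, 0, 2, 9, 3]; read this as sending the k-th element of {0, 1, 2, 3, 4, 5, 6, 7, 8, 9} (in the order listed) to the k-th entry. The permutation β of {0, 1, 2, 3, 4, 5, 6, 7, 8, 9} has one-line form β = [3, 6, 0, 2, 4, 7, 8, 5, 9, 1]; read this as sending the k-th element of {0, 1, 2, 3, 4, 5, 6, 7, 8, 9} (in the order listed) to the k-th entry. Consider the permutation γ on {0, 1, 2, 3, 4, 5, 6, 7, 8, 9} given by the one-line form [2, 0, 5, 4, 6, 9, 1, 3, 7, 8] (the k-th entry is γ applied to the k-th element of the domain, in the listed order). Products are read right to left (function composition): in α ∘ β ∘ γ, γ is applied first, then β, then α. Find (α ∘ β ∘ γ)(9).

(α ∘ β ∘ γ)(9) = α(β(γ(9))). γ(9) = 8, then β(8) = 9, then α(9) = 3, so the result is 3.

3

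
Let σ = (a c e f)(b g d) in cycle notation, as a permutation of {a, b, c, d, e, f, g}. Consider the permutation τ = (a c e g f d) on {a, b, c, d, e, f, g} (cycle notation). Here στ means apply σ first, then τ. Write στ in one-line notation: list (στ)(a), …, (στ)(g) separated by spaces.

e f g b d c a

Chase each element through σ then τ: a → c → e; b → g → f; c → e → g; d → b → b; e → f → d; f → a → c; g → d → a.
So στ in one-line form is e f g b d c a.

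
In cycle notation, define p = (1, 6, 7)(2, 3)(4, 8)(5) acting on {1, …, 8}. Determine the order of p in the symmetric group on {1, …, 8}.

The cycle type of p is (3, 2, 2, 1).
The order is lcm(3, 2, 2) = 6.

6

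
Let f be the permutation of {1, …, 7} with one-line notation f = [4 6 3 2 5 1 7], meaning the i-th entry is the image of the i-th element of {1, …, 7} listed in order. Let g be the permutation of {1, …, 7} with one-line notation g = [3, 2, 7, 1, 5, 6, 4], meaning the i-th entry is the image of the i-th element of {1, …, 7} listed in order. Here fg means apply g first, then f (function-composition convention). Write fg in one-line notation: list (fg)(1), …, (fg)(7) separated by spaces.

(fg)(x) = f(g(x)). Computing each image: f(g(1)) = f(3) = 3, f(g(2)) = f(2) = 6, f(g(3)) = f(7) = 7, f(g(4)) = f(1) = 4, f(g(5)) = f(5) = 5, f(g(6)) = f(6) = 1, f(g(7)) = f(4) = 2.
Hence fg = [3 6 7 4 5 1 2].

3 6 7 4 5 1 2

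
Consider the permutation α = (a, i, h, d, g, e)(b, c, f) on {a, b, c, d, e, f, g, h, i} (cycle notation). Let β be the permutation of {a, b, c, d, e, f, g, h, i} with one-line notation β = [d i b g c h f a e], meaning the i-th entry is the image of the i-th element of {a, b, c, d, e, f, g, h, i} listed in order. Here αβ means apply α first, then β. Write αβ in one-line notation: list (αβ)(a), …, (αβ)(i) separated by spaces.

e b h f d i c g a

(αβ)(x) = β(α(x)). Computing each image: β(α(a)) = β(i) = e, β(α(b)) = β(c) = b, β(α(c)) = β(f) = h, β(α(d)) = β(g) = f, β(α(e)) = β(a) = d, β(α(f)) = β(b) = i, β(α(g)) = β(e) = c, β(α(h)) = β(d) = g, β(α(i)) = β(h) = a.
Hence αβ = [e b h f d i c g a].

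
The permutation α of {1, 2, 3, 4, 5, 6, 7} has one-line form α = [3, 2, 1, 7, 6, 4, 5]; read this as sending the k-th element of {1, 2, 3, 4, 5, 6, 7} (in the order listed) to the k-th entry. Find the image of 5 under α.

5 is element number 5 of the domain, and entry number 5 of the one-line form is 6, so α(5) = 6.

6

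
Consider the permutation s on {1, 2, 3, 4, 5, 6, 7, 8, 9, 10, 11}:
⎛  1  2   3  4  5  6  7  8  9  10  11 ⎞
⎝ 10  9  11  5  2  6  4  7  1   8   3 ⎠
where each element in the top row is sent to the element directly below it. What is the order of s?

8

The disjoint-cycle form of s has cycle lengths 8, 2, 1.
The order is lcm(8, 2) = 8.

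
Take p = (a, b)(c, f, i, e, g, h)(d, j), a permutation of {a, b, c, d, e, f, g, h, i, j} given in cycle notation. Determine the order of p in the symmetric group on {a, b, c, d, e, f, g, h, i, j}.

The disjoint cycles have lengths 6, 2, 2.
The order of p is the least common multiple of its cycle lengths: lcm(6, 2, 2) = 6.

6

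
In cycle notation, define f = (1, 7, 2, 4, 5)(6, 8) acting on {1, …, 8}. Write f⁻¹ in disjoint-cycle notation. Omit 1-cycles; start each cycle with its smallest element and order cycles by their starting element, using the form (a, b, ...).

(1, 5, 4, 2, 7)(6, 8)

Inverting a permutation written in cycle notation just reverses the order within every cycle.
After reversing and putting each cycle's least element first, f⁻¹ = (1, 5, 4, 2, 7)(6, 8).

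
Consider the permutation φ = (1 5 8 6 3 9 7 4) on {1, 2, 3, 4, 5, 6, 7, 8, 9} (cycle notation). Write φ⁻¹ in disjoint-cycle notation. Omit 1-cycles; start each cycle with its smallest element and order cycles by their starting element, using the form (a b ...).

(1 4 7 9 3 6 8 5)

The inverse reverses each cycle.
After reversing and putting each cycle's least element first, φ⁻¹ = (1 4 7 9 3 6 8 5).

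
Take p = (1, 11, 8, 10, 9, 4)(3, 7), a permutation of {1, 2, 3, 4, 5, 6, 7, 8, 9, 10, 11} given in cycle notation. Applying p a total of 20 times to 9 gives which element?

1

9 lies in the 6-cycle (1, 11, 8, 10, 9, 4).
Powers repeat with period 6 on this cycle, and 20 mod 6 = 2, so p^20(9) = p^2(9).
Advancing 2 steps from 9: 9 → 4 → 1.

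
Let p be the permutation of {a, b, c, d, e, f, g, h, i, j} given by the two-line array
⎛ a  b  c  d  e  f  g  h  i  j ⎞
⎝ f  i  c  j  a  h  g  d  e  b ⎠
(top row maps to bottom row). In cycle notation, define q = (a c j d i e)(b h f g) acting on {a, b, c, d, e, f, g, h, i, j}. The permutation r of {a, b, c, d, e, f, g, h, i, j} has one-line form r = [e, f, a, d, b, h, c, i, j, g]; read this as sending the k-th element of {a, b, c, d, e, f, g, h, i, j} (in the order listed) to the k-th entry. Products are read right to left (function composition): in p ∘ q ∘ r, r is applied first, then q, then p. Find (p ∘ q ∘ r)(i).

(p ∘ q ∘ r)(i) = p(q(r(i))). r(i) = j, then q(j) = d, then p(d) = j, so the result is j.

j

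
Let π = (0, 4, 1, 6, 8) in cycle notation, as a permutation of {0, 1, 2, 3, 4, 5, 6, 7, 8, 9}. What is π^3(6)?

6 lies in the 5-cycle (0, 4, 1, 6, 8).
Advancing 3 steps from 6: 6 → 8 → 0 → 4.

4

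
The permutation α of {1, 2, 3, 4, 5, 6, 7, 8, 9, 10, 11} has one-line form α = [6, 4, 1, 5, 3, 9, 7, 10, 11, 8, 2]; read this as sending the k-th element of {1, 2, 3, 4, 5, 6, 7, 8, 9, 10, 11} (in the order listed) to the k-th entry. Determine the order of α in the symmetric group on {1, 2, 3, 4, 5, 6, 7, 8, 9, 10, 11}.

8

Writing α as disjoint cycles, the cycle lengths are 8, 2, 1.
Since disjoint cycles commute, ord(α) = lcm(8, 2) = 8.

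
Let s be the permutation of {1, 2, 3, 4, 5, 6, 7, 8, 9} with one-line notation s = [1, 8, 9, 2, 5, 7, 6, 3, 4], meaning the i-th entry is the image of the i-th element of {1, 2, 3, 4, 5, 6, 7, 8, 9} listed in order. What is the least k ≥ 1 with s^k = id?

The disjoint-cycle form of s has cycle lengths 5, 2, 1, 1.
The order of s is the least common multiple of its cycle lengths: lcm(5, 2) = 10.

10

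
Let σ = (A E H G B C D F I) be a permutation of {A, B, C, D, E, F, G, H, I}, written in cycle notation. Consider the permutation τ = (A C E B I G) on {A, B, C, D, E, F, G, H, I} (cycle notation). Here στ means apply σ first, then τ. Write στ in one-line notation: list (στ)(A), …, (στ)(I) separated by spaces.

B E D F H G I A C

(στ)(x) = τ(σ(x)). Computing each image: τ(σ(A)) = τ(E) = B, τ(σ(B)) = τ(C) = E, τ(σ(C)) = τ(D) = D, τ(σ(D)) = τ(F) = F, τ(σ(E)) = τ(H) = H, τ(σ(F)) = τ(I) = G, τ(σ(G)) = τ(B) = I, τ(σ(H)) = τ(G) = A, τ(σ(I)) = τ(A) = C.
Hence στ = [B E D F H G I A C].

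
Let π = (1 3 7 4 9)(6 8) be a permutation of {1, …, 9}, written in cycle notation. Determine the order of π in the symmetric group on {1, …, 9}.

The disjoint cycles have lengths 5, 2, 1, 1.
The order is lcm(5, 2) = 10.

10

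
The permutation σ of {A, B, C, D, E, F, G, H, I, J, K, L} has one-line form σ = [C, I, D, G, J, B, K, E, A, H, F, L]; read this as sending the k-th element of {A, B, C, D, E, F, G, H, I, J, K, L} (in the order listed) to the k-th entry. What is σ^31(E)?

Tracing E → J → … returns to E after 3 steps, so E lies in a 3-cycle (E, J, H).
Since the cycle has length 3, σ^31 acts on it the same as σ^1 (31 mod 3 = 1).
Stepping 1 place around the cycle: E → J.

J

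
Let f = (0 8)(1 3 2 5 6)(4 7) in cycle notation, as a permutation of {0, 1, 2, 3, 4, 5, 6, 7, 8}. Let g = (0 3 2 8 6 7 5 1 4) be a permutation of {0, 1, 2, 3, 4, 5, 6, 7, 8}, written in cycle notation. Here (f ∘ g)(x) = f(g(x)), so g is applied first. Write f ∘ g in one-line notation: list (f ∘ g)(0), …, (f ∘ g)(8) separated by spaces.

2 7 0 5 8 3 4 6 1

For each element, apply g then f: 0 → 3 → 2; 1 → 4 → 7; 2 → 8 → 0; 3 → 2 → 5; 4 → 0 → 8; 5 → 1 → 3; 6 → 7 → 4; 7 → 5 → 6; 8 → 6 → 1.
So f ∘ g in one-line form is 2 7 0 5 8 3 4 6 1.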